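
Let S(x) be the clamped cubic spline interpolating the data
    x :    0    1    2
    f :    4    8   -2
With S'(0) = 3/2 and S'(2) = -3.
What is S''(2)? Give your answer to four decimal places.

39.7500

With m_i denoting the second derivative at x_i, h_i = 1, 1, and Δ_i = (y_(i+1) − y_i)/h_i = 4, -10:
  1·m_0 + 4·m_1 + 1·m_2 = 6(Δ_1 - Δ_0) = -84
Clamped end conditions give two more equations: 2h_0·m_0 + h_0·m_1 = 6(Δ_0 - S'(0)) = 15 and h_1·m_1 + 2h_1·m_2 = 6(S'(2) - Δ_1) = 42.
Solving the tridiagonal system: m_0 = 105/4, m_1 = -75/2, m_2 = 159/4.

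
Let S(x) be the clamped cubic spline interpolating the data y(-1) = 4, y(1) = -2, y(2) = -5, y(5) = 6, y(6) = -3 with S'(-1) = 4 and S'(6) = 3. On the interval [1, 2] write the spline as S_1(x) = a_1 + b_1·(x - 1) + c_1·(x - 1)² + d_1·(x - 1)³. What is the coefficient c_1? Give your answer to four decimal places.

0.8788

Write M_i for S''(x_i). With h_i = 2, 1, 3, 1 and divided differences Δ_i = -3, -3, 11/3, -9, the continuity of S' gives the tridiagonal system
  2·M_0 + 6·M_1 + 1·M_2 = 6(Δ_1 - Δ_0) = 0
  1·M_1 + 8·M_2 + 3·M_3 = 6(Δ_2 - Δ_1) = 40
  3·M_2 + 8·M_3 + 1·M_4 = 6(Δ_3 - Δ_2) = -76
Clamped end conditions give two more equations: 2h_0·M_0 + h_0·M_1 = 6(Δ_0 - S'(-1)) = -42 and h_3·M_3 + 2h_3·M_4 = 6(S'(6) - Δ_3) = 72.
Forward elimination and back-substitution give M_0 = -751/66, M_1 = 58/33, M_2 = 403/33, M_3 = -218/11, M_4 = 505/11.
On [1, 2], with S_1(x) = a_1 + b_1·(x - 1) + c_1·(x - 1)² + d_1·(x - 1)³: c_1 = M_1/2 = 29/33, d_1 = (M_2 - M_1)/(6h_1) = 115/66, b_1 = Δ_1 - h_1(2M_1 + M_2)/6 = -371/66.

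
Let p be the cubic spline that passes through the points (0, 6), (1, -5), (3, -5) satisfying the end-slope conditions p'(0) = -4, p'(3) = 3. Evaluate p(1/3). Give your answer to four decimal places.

3.3086

Let m_i = p''(x_i). Step sizes h_i = 1, 2; slopes of the chords Δ_i = (y_(i+1) - y_i)/h_i = -11, 0.
  1·m_0 + 6·m_1 + 2·m_2 = 6(Δ_1 - Δ_0) = 66
Clamped end conditions give two more equations: 2h_0·m_0 + h_0·m_1 = 6(Δ_0 - p'(0)) = -42 and h_1·m_1 + 2h_1·m_2 = 6(p'(3) - Δ_1) = 18.
Solving: m_0 = -89/3, m_1 = 52/3, m_2 = -25/6.
On [0, 1], p(t) = 6 - 4·t - 89/6·t² + 47/6·t³.
With t = 1/3: p(1/3) = 268/81.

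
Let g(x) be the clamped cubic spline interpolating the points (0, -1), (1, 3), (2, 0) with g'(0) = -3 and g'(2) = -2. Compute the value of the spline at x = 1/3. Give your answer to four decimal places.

Let σ_i = g''(x_i). Step sizes h_i = 1, 1; slopes of the chords Δ_i = (y_(i+1) - y_i)/h_i = 4, -3.
  1·σ_0 + 4·σ_1 + 1·σ_2 = 6(Δ_1 - Δ_0) = -42
Clamped end conditions give two more equations: 2h_0·σ_0 + h_0·σ_1 = 6(Δ_0 - g'(0)) = 42 and h_1·σ_1 + 2h_1·σ_2 = 6(g'(2) - Δ_1) = 6.
Forward elimination and back-substitution give σ_0 = 32, σ_1 = -22, σ_2 = 14.
On [0, 1], g(x) = -1 - 3·x + 16·x² - 9·x³.
With x = 1/3: g(1/3) = -5/9.

-0.5556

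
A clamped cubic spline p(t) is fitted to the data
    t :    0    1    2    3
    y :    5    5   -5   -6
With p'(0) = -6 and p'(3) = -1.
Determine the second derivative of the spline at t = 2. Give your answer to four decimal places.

23.7333

Write M_i for p''(x_i). With h_i = 1, 1, 1 and divided differences Δ_i = 0, -10, -1, the continuity of p' gives the tridiagonal system
  1·M_0 + 4·M_1 + 1·M_2 = 6(Δ_1 - Δ_0) = -60
  1·M_1 + 4·M_2 + 1·M_3 = 6(Δ_2 - Δ_1) = 54
Clamped end conditions give two more equations: 2h_0·M_0 + h_0·M_1 = 6(Δ_0 - p'(0)) = 36 and h_2·M_2 + 2h_2·M_3 = 6(p'(3) - Δ_2) = 0.
Forward elimination and back-substitution give M_0 = 488/15, M_1 = -436/15, M_2 = 356/15, M_3 = -178/15.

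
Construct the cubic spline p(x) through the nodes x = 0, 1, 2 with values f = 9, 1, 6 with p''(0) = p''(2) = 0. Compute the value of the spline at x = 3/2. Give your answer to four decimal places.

2.2813

With m_i denoting the second derivative at x_i, h_i = 1, 1, and Δ_i = (y_(i+1) − y_i)/h_i = -8, 5:
  1·m_0 + 4·m_1 + 1·m_2 = 6(Δ_1 - Δ_0) = 78
Natural end conditions: m_0 = m_2 = 0.
Hence m_0 = 0, m_1 = 39/2, m_2 = 0.
On [1, 2], p(x) = 1 - 3/2·(x - 1) + 39/4·(x - 1)² - 13/4·(x - 1)³.
With (x - 1) = 1/2: p(3/2) = 73/32.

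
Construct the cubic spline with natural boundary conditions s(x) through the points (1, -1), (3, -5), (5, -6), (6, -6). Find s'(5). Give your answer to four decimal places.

-0.0455

With m_i denoting the second derivative at x_i, h_i = 2, 2, 1, and Δ_i = (y_(i+1) − y_i)/h_i = -2, -1/2, 0:
  2·m_0 + 8·m_1 + 2·m_2 = 6(Δ_1 - Δ_0) = 9
  2·m_1 + 6·m_2 + 1·m_3 = 6(Δ_2 - Δ_1) = 3
Natural end conditions: m_0 = m_3 = 0.
Hence m_0 = 0, m_1 = 12/11, m_2 = 3/22, m_3 = 0.
On [5, 6], s'(x) = b_2 + 2c_2·(x - 5) + 3d_2·(x - 5)² with b_2 = Δ_2 - h_2(2m_2 + m_3)/6 = -1/22, c_2 = m_2/2 = 3/44, d_2 = (m_3 - m_2)/(6h_2) = -1/44. So s'(5) = -1/22.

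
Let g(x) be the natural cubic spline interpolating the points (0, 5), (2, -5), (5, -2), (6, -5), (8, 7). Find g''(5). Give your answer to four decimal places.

With σ_i denoting the second derivative at x_i, h_i = 2, 3, 1, 2, and Δ_i = (y_(i+1) − y_i)/h_i = -5, 1, -3, 6:
  2·σ_0 + 10·σ_1 + 3·σ_2 = 6(Δ_1 - Δ_0) = 36
  3·σ_1 + 8·σ_2 + 1·σ_3 = 6(Δ_2 - Δ_1) = -24
  1·σ_2 + 6·σ_3 + 2·σ_4 = 6(Δ_3 - Δ_2) = 54
Natural end conditions: σ_0 = σ_4 = 0.
Solving the tridiagonal system: σ_0 = 0, σ_1 = 1143/208, σ_2 = -657/104, σ_3 = 2091/208, σ_4 = 0.

-6.3173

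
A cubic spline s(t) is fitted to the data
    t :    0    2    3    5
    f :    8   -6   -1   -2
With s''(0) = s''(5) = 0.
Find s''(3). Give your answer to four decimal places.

-7.7143

Write σ_i for s''(x_i). With h_i = 2, 1, 2 and divided differences Δ_i = -7, 5, -1/2, the continuity of s' gives the tridiagonal system
  2·σ_0 + 6·σ_1 + 1·σ_2 = 6(Δ_1 - Δ_0) = 72
  1·σ_1 + 6·σ_2 + 2·σ_3 = 6(Δ_2 - Δ_1) = -33
Natural end conditions: σ_0 = σ_3 = 0.
Forward elimination and back-substitution give σ_0 = 0, σ_1 = 93/7, σ_2 = -54/7, σ_3 = 0.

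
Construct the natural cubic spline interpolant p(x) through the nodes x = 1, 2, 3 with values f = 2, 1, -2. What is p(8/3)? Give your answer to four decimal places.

Write σ_i for p''(x_i). With h_i = 1, 1 and divided differences Δ_i = -1, -3, the continuity of p' gives the tridiagonal system
  1·σ_0 + 4·σ_1 + 1·σ_2 = 6(Δ_1 - Δ_0) = -12
Natural end conditions: σ_0 = σ_2 = 0.
Solving: σ_0 = 0, σ_1 = -3, σ_2 = 0.
On [2, 3], p(x) = 1 - 2·(x - 2) - 3/2·(x - 2)² + 1/2·(x - 2)³.
With (x - 2) = 2/3: p(8/3) = -23/27.

-0.8519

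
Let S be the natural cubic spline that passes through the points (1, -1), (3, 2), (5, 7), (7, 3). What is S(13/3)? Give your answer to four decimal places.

5.9358

Put m_i = S'' at the i-th knot. Here h = (2, 2, 2) and Δ = (3/2, 5/2, -2), so the interior equations h_(i-1)·m_(i-1) + 2(h_(i-1)+h_i)·m_i + h_i·m_(i+1) = 6(Δ_i − Δ_(i-1)) read
  2·m_0 + 8·m_1 + 2·m_2 = 6(Δ_1 - Δ_0) = 6
  2·m_1 + 8·m_2 + 2·m_3 = 6(Δ_2 - Δ_1) = -27
Natural end conditions: m_0 = m_3 = 0.
Solving the tridiagonal system: m_0 = 0, m_1 = 17/10, m_2 = -19/5, m_3 = 0.
On [3, 5], S(x) = 2 + 79/30·(x - 3) + 17/20·(x - 3)² - 11/24·(x - 3)³.
With (x - 3) = 4/3: S(13/3) = 2404/405.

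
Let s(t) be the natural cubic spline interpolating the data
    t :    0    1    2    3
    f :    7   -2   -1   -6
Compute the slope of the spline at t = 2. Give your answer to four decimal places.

-0.4667

Let M_i = s''(x_i). Step sizes h_i = 1, 1, 1; slopes of the chords Δ_i = (y_(i+1) - y_i)/h_i = -9, 1, -5.
  1·M_0 + 4·M_1 + 1·M_2 = 6(Δ_1 - Δ_0) = 60
  1·M_1 + 4·M_2 + 1·M_3 = 6(Δ_2 - Δ_1) = -36
Natural end conditions: M_0 = M_3 = 0.
Solving the tridiagonal system: M_0 = 0, M_1 = 92/5, M_2 = -68/5, M_3 = 0.
On [2, 3], s'(t) = b_2 + 2c_2·(t - 2) + 3d_2·(t - 2)² with b_2 = Δ_2 - h_2(2M_2 + M_3)/6 = -7/15, c_2 = M_2/2 = -34/5, d_2 = (M_3 - M_2)/(6h_2) = 34/15. So s'(2) = -7/15.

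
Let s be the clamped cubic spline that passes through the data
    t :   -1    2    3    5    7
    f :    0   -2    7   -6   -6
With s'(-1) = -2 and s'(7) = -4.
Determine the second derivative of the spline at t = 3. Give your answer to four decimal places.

With m_i denoting the second derivative at x_i, h_i = 3, 1, 2, 2, and Δ_i = (y_(i+1) − y_i)/h_i = -2/3, 9, -13/2, 0:
  3·m_0 + 8·m_1 + 1·m_2 = 6(Δ_1 - Δ_0) = 58
  1·m_1 + 6·m_2 + 2·m_3 = 6(Δ_2 - Δ_1) = -93
  2·m_2 + 8·m_3 + 2·m_4 = 6(Δ_3 - Δ_2) = 39
Clamped end conditions give two more equations: 2h_0·m_0 + h_0·m_1 = 6(Δ_0 - s'(-1)) = 8 and h_3·m_3 + 2h_3·m_4 = 6(s'(7) - Δ_3) = -24.
Hence m_0 = -433/96, m_1 = 187/16, m_2 = -703/32, m_3 = 217/16, m_4 = -409/32.

-21.9688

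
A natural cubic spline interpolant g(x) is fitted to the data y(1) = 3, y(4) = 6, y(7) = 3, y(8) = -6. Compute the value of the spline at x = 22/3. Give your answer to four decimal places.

0.3831

Write M_i for g''(x_i). With h_i = 3, 3, 1 and divided differences Δ_i = 1, -1, -9, the continuity of g' gives the tridiagonal system
  3·M_0 + 12·M_1 + 3·M_2 = 6(Δ_1 - Δ_0) = -12
  3·M_1 + 8·M_2 + 1·M_3 = 6(Δ_2 - Δ_1) = -48
Natural end conditions: M_0 = M_3 = 0.
Solving the tridiagonal system: M_0 = 0, M_1 = 16/29, M_2 = -180/29, M_3 = 0.
On [7, 8], g(x) = 3 - 201/29·(x - 7) - 90/29·(x - 7)² + 30/29·(x - 7)³.
With (x - 7) = 1/3: g(22/3) = 100/261.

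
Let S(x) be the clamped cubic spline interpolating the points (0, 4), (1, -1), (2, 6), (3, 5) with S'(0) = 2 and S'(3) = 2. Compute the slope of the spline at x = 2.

4

Put m_i = S'' at the i-th knot. Here h = (1, 1, 1) and Δ = (-5, 7, -1), so the interior equations h_(i-1)·m_(i-1) + 2(h_(i-1)+h_i)·m_i + h_i·m_(i+1) = 6(Δ_i − Δ_(i-1)) read
  1·m_0 + 4·m_1 + 1·m_2 = 6(Δ_1 - Δ_0) = 72
  1·m_1 + 4·m_2 + 1·m_3 = 6(Δ_2 - Δ_1) = -48
Clamped end conditions give two more equations: 2h_0·m_0 + h_0·m_1 = 6(Δ_0 - S'(0)) = -42 and h_2·m_2 + 2h_2·m_3 = 6(S'(3) - Δ_2) = 18.
Solving the tridiagonal system: m_0 = -38, m_1 = 34, m_2 = -26, m_3 = 22.
On [2, 3], S'(x) = b_2 + 2c_2·(x - 2) + 3d_2·(x - 2)² with b_2 = Δ_2 - h_2(2m_2 + m_3)/6 = 4, c_2 = m_2/2 = -13, d_2 = (m_3 - m_2)/(6h_2) = 8. So S'(2) = 4.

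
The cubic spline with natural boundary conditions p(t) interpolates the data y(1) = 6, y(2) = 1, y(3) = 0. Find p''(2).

6

Put m_i = p'' at the i-th knot. Here h = (1, 1) and Δ = (-5, -1), so the interior equations h_(i-1)·m_(i-1) + 2(h_(i-1)+h_i)·m_i + h_i·m_(i+1) = 6(Δ_i − Δ_(i-1)) read
  1·m_0 + 4·m_1 + 1·m_2 = 6(Δ_1 - Δ_0) = 24
Natural end conditions: m_0 = m_2 = 0.
Solving: m_0 = 0, m_1 = 6, m_2 = 0.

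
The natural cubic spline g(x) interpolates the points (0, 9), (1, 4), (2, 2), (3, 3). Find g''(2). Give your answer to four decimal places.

3.6000

With σ_i denoting the second derivative at x_i, h_i = 1, 1, 1, and Δ_i = (y_(i+1) − y_i)/h_i = -5, -2, 1:
  1·σ_0 + 4·σ_1 + 1·σ_2 = 6(Δ_1 - Δ_0) = 18
  1·σ_1 + 4·σ_2 + 1·σ_3 = 6(Δ_2 - Δ_1) = 18
Natural end conditions: σ_0 = σ_3 = 0.
Forward elimination and back-substitution give σ_0 = 0, σ_1 = 18/5, σ_2 = 18/5, σ_3 = 0.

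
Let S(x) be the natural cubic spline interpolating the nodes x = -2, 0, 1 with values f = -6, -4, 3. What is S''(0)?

Put M_i = S'' at the i-th knot. Here h = (2, 1) and Δ = (1, 7), so the interior equations h_(i-1)·M_(i-1) + 2(h_(i-1)+h_i)·M_i + h_i·M_(i+1) = 6(Δ_i − Δ_(i-1)) read
  2·M_0 + 6·M_1 + 1·M_2 = 6(Δ_1 - Δ_0) = 36
Natural end conditions: M_0 = M_2 = 0.
Solving the tridiagonal system: M_0 = 0, M_1 = 6, M_2 = 0.

6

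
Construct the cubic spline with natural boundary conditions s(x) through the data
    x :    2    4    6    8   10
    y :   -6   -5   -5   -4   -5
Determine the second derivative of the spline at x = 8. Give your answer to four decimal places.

-0.9375

With m_i denoting the second derivative at x_i, h_i = 2, 2, 2, 2, and Δ_i = (y_(i+1) − y_i)/h_i = 1/2, 0, 1/2, -1/2:
  2·m_0 + 8·m_1 + 2·m_2 = 6(Δ_1 - Δ_0) = -3
  2·m_1 + 8·m_2 + 2·m_3 = 6(Δ_2 - Δ_1) = 3
  2·m_2 + 8·m_3 + 2·m_4 = 6(Δ_3 - Δ_2) = -6
Natural end conditions: m_0 = m_4 = 0.
Hence m_0 = 0, m_1 = -9/16, m_2 = 3/4, m_3 = -15/16, m_4 = 0.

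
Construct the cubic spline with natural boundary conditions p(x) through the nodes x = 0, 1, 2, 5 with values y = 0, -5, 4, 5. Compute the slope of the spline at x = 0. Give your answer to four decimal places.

Let m_i = p''(x_i). Step sizes h_i = 1, 1, 3; slopes of the chords Δ_i = (y_(i+1) - y_i)/h_i = -5, 9, 1/3.
  1·m_0 + 4·m_1 + 1·m_2 = 6(Δ_1 - Δ_0) = 84
  1·m_1 + 8·m_2 + 3·m_3 = 6(Δ_2 - Δ_1) = -52
Natural end conditions: m_0 = m_3 = 0.
Solving: m_0 = 0, m_1 = 724/31, m_2 = -292/31, m_3 = 0.
On [0, 1], p'(x) = b_0 + 2c_0·x + 3d_0·x² with b_0 = Δ_0 - h_0(2m_0 + m_1)/6 = -827/93, c_0 = m_0/2 = 0, d_0 = (m_1 - m_0)/(6h_0) = 362/93. So p'(0) = -827/93.

-8.8925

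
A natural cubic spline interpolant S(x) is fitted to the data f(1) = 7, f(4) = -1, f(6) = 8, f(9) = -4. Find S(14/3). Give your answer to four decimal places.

1.8580

Put M_i = S'' at the i-th knot. Here h = (3, 2, 3) and Δ = (-8/3, 9/2, -4), so the interior equations h_(i-1)·M_(i-1) + 2(h_(i-1)+h_i)·M_i + h_i·M_(i+1) = 6(Δ_i − Δ_(i-1)) read
  3·M_0 + 10·M_1 + 2·M_2 = 6(Δ_1 - Δ_0) = 43
  2·M_1 + 10·M_2 + 3·M_3 = 6(Δ_2 - Δ_1) = -51
Natural end conditions: M_0 = M_3 = 0.
Solving the tridiagonal system: M_0 = 0, M_1 = 133/24, M_2 = -149/24, M_3 = 0.
On [4, 6], S(x) = -1 + 23/8·(x - 4) + 133/48·(x - 4)² - 47/48·(x - 4)³.
With (x - 4) = 2/3: S(14/3) = 301/162.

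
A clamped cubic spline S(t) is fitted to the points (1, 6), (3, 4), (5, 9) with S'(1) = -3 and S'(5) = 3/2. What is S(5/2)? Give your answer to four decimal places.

Put M_i = S'' at the i-th knot. Here h = (2, 2) and Δ = (-1, 5/2), so the interior equations h_(i-1)·M_(i-1) + 2(h_(i-1)+h_i)·M_i + h_i·M_(i+1) = 6(Δ_i − Δ_(i-1)) read
  2·M_0 + 8·M_1 + 2·M_2 = 6(Δ_1 - Δ_0) = 21
Clamped end conditions give two more equations: 2h_0·M_0 + h_0·M_1 = 6(Δ_0 - S'(1)) = 12 and h_1·M_1 + 2h_1·M_2 = 6(S'(5) - Δ_1) = -6.
Forward elimination and back-substitution give M_0 = 3/2, M_1 = 3, M_2 = -3.
On [1, 3], S(t) = 6 - 3·(t - 1) + 3/4·(t - 1)² + 1/8·(t - 1)³.
With (t - 1) = 3/2: S(5/2) = 231/64.

3.6094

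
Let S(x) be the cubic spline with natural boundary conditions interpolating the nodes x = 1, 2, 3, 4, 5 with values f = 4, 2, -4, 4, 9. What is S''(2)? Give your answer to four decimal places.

With M_i denoting the second derivative at x_i, h_i = 1, 1, 1, 1, and Δ_i = (y_(i+1) − y_i)/h_i = -2, -6, 8, 5:
  1·M_0 + 4·M_1 + 1·M_2 = 6(Δ_1 - Δ_0) = -24
  1·M_1 + 4·M_2 + 1·M_3 = 6(Δ_2 - Δ_1) = 84
  1·M_2 + 4·M_3 + 1·M_4 = 6(Δ_3 - Δ_2) = -18
Natural end conditions: M_0 = M_4 = 0.
Forward elimination and back-substitution give M_0 = 0, M_1 = -51/4, M_2 = 27, M_3 = -45/4, M_4 = 0.

-12.7500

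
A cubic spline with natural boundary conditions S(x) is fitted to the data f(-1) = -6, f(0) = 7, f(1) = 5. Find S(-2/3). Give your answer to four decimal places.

-0.5556

Let M_i = S''(x_i). Step sizes h_i = 1, 1; slopes of the chords Δ_i = (y_(i+1) - y_i)/h_i = 13, -2.
  1·M_0 + 4·M_1 + 1·M_2 = 6(Δ_1 - Δ_0) = -90
Natural end conditions: M_0 = M_2 = 0.
Solving: M_0 = 0, M_1 = -45/2, M_2 = 0.
On [-1, 0], S(x) = -6 + 67/4·(x + 1) + 0·(x + 1)² - 15/4·(x + 1)³.
With (x + 1) = 1/3: S(-2/3) = -5/9.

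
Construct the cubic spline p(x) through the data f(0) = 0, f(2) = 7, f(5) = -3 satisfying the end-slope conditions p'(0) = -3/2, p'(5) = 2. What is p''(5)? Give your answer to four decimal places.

Put σ_i = p'' at the i-th knot. Here h = (2, 3) and Δ = (7/2, -10/3), so the interior equations h_(i-1)·σ_(i-1) + 2(h_(i-1)+h_i)·σ_i + h_i·σ_(i+1) = 6(Δ_i − Δ_(i-1)) read
  2·σ_0 + 10·σ_1 + 3·σ_2 = 6(Δ_1 - Δ_0) = -41
Clamped end conditions give two more equations: 2h_0·σ_0 + h_0·σ_1 = 6(Δ_0 - p'(0)) = 30 and h_1·σ_1 + 2h_1·σ_2 = 6(p'(5) - Δ_1) = 32.
Forward elimination and back-substitution give σ_0 = 123/10, σ_1 = -48/5, σ_2 = 152/15.

10.1333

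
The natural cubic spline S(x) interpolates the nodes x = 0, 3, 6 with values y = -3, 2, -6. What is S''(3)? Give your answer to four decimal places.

Write M_i for S''(x_i). With h_i = 3, 3 and divided differences Δ_i = 5/3, -8/3, the continuity of S' gives the tridiagonal system
  3·M_0 + 12·M_1 + 3·M_2 = 6(Δ_1 - Δ_0) = -26
Natural end conditions: M_0 = M_2 = 0.
Forward elimination and back-substitution give M_0 = 0, M_1 = -13/6, M_2 = 0.

-2.1667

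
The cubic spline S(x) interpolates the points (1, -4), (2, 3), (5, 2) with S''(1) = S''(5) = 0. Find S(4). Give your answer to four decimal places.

Let m_i = S''(x_i). Step sizes h_i = 1, 3; slopes of the chords Δ_i = (y_(i+1) - y_i)/h_i = 7, -1/3.
  1·m_0 + 8·m_1 + 3·m_2 = 6(Δ_1 - Δ_0) = -44
Natural end conditions: m_0 = m_2 = 0.
Solving: m_0 = 0, m_1 = -11/2, m_2 = 0.
On [2, 5], S(x) = 3 + 31/6·(x - 2) - 11/4·(x - 2)² + 11/36·(x - 2)³.
With (x - 2) = 2: S(4) = 43/9.

4.7778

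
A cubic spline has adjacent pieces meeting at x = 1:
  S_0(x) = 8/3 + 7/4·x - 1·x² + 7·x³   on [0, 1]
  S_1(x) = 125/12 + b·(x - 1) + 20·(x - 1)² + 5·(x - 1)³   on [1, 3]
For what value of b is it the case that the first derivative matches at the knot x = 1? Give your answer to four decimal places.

S_0'(x) = 7/4 - 2·x + 21·x², so S_0'(1) = 83/4. On the right, S_1'(1) = b, so b = 83/4.

20.7500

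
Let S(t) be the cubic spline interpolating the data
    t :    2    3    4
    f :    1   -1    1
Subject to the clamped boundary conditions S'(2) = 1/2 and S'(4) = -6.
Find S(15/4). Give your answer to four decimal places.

1.5957

Write M_i for S''(x_i). With h_i = 1, 1 and divided differences Δ_i = -2, 2, the continuity of S' gives the tridiagonal system
  1·M_0 + 4·M_1 + 1·M_2 = 6(Δ_1 - Δ_0) = 24
Clamped end conditions give two more equations: 2h_0·M_0 + h_0·M_1 = 6(Δ_0 - S'(2)) = -15 and h_1·M_1 + 2h_1·M_2 = 6(S'(4) - Δ_1) = -48.
Hence M_0 = -67/4, M_1 = 37/2, M_2 = -133/4.
On [3, 4], S(t) = -1 + 11/8·(t - 3) + 37/4·(t - 3)² - 69/8·(t - 3)³.
With (t - 3) = 3/4: S(15/4) = 817/512.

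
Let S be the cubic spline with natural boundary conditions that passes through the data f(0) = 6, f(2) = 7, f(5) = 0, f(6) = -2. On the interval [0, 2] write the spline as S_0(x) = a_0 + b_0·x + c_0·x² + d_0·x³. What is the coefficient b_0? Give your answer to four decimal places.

Let σ_i = S''(x_i). Step sizes h_i = 2, 3, 1; slopes of the chords Δ_i = (y_(i+1) - y_i)/h_i = 1/2, -7/3, -2.
  2·σ_0 + 10·σ_1 + 3·σ_2 = 6(Δ_1 - Δ_0) = -17
  3·σ_1 + 8·σ_2 + 1·σ_3 = 6(Δ_2 - Δ_1) = 2
Natural end conditions: σ_0 = σ_3 = 0.
Forward elimination and back-substitution give σ_0 = 0, σ_1 = -2, σ_2 = 1, σ_3 = 0.
On [0, 2], with S_0(x) = a_0 + b_0·x + c_0·x² + d_0·x³: c_0 = σ_0/2 = 0, d_0 = (σ_1 - σ_0)/(6h_0) = -1/6, b_0 = Δ_0 - h_0(2σ_0 + σ_1)/6 = 7/6.

1.1667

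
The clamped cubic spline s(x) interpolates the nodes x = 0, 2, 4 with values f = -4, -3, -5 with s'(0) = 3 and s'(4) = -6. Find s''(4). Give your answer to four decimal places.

-8.6250

Put M_i = s'' at the i-th knot. Here h = (2, 2) and Δ = (1/2, -1), so the interior equations h_(i-1)·M_(i-1) + 2(h_(i-1)+h_i)·M_i + h_i·M_(i+1) = 6(Δ_i − Δ_(i-1)) read
  2·M_0 + 8·M_1 + 2·M_2 = 6(Δ_1 - Δ_0) = -9
Clamped end conditions give two more equations: 2h_0·M_0 + h_0·M_1 = 6(Δ_0 - s'(0)) = -15 and h_1·M_1 + 2h_1·M_2 = 6(s'(4) - Δ_1) = -30.
Solving: M_0 = -39/8, M_1 = 9/4, M_2 = -69/8.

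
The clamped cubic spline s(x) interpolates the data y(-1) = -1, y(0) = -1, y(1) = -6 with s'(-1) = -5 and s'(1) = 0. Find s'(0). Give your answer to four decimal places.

-2.5000

Let M_i = s''(x_i). Step sizes h_i = 1, 1; slopes of the chords Δ_i = (y_(i+1) - y_i)/h_i = 0, -5.
  1·M_0 + 4·M_1 + 1·M_2 = 6(Δ_1 - Δ_0) = -30
Clamped end conditions give two more equations: 2h_0·M_0 + h_0·M_1 = 6(Δ_0 - s'(-1)) = 30 and h_1·M_1 + 2h_1·M_2 = 6(s'(1) - Δ_1) = 30.
Solving the tridiagonal system: M_0 = 25, M_1 = -20, M_2 = 25.
On [0, 1], s'(x) = b_1 + 2c_1·x + 3d_1·x² with b_1 = Δ_1 - h_1(2M_1 + M_2)/6 = -5/2, c_1 = M_1/2 = -10, d_1 = (M_2 - M_1)/(6h_1) = 15/2. So s'(0) = -5/2.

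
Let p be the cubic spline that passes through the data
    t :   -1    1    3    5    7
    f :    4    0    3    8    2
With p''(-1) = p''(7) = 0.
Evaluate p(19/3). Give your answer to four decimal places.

Put M_i = p'' at the i-th knot. Here h = (2, 2, 2, 2) and Δ = (-2, 3/2, 5/2, -3), so the interior equations h_(i-1)·M_(i-1) + 2(h_(i-1)+h_i)·M_i + h_i·M_(i+1) = 6(Δ_i − Δ_(i-1)) read
  2·M_0 + 8·M_1 + 2·M_2 = 6(Δ_1 - Δ_0) = 21
  2·M_1 + 8·M_2 + 2·M_3 = 6(Δ_2 - Δ_1) = 6
  2·M_2 + 8·M_3 + 2·M_4 = 6(Δ_3 - Δ_2) = -33
Natural end conditions: M_0 = M_4 = 0.
Solving the tridiagonal system: M_0 = 0, M_1 = 129/56, M_2 = 9/7, M_3 = -249/56, M_4 = 0.
On [5, 7], p(t) = 8 - 1/28·(t - 5) - 249/112·(t - 5)² + 83/224·(t - 5)³.
With (t - 5) = 4/3: p(19/3) = 922/189.

4.8783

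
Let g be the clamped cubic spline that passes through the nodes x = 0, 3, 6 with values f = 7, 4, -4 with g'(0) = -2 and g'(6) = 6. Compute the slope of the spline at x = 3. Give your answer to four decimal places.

-3.7500

With M_i denoting the second derivative at x_i, h_i = 3, 3, and Δ_i = (y_(i+1) − y_i)/h_i = -1, -8/3:
  3·M_0 + 12·M_1 + 3·M_2 = 6(Δ_1 - Δ_0) = -10
Clamped end conditions give two more equations: 2h_0·M_0 + h_0·M_1 = 6(Δ_0 - g'(0)) = 6 and h_1·M_1 + 2h_1·M_2 = 6(g'(6) - Δ_1) = 52.
Forward elimination and back-substitution give M_0 = 19/6, M_1 = -13/3, M_2 = 65/6.
On [3, 6], g'(x) = b_1 + 2c_1·(x - 3) + 3d_1·(x - 3)² with b_1 = Δ_1 - h_1(2M_1 + M_2)/6 = -15/4, c_1 = M_1/2 = -13/6, d_1 = (M_2 - M_1)/(6h_1) = 91/108. So g'(3) = -15/4.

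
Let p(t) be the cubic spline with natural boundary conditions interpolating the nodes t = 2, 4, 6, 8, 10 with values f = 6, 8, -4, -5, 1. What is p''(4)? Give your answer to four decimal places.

Put m_i = p'' at the i-th knot. Here h = (2, 2, 2, 2) and Δ = (1, -6, -1/2, 3), so the interior equations h_(i-1)·m_(i-1) + 2(h_(i-1)+h_i)·m_i + h_i·m_(i+1) = 6(Δ_i − Δ_(i-1)) read
  2·m_0 + 8·m_1 + 2·m_2 = 6(Δ_1 - Δ_0) = -42
  2·m_1 + 8·m_2 + 2·m_3 = 6(Δ_2 - Δ_1) = 33
  2·m_2 + 8·m_3 + 2·m_4 = 6(Δ_3 - Δ_2) = 21
Natural end conditions: m_0 = m_4 = 0.
Solving: m_0 = 0, m_1 = -741/112, m_2 = 153/28, m_3 = 141/112, m_4 = 0.

-6.6161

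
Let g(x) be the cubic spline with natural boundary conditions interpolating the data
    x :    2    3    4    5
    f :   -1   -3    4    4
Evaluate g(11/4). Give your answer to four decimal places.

With M_i denoting the second derivative at x_i, h_i = 1, 1, 1, and Δ_i = (y_(i+1) − y_i)/h_i = -2, 7, 0:
  1·M_0 + 4·M_1 + 1·M_2 = 6(Δ_1 - Δ_0) = 54
  1·M_1 + 4·M_2 + 1·M_3 = 6(Δ_2 - Δ_1) = -42
Natural end conditions: M_0 = M_3 = 0.
Hence M_0 = 0, M_1 = 86/5, M_2 = -74/5, M_3 = 0.
On [2, 3], g(x) = -1 - 73/15·(x - 2) + 0·(x - 2)² + 43/15·(x - 2)³.
With (x - 2) = 3/4: g(11/4) = -1101/320.

-3.4406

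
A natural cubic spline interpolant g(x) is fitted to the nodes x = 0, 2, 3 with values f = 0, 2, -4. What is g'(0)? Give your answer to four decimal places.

Put m_i = g'' at the i-th knot. Here h = (2, 1) and Δ = (1, -6), so the interior equations h_(i-1)·m_(i-1) + 2(h_(i-1)+h_i)·m_i + h_i·m_(i+1) = 6(Δ_i − Δ_(i-1)) read
  2·m_0 + 6·m_1 + 1·m_2 = 6(Δ_1 - Δ_0) = -42
Natural end conditions: m_0 = m_2 = 0.
Hence m_0 = 0, m_1 = -7, m_2 = 0.
On [0, 2], g'(x) = b_0 + 2c_0·x + 3d_0·x² with b_0 = Δ_0 - h_0(2m_0 + m_1)/6 = 10/3, c_0 = m_0/2 = 0, d_0 = (m_1 - m_0)/(6h_0) = -7/12. So g'(0) = 10/3.

3.3333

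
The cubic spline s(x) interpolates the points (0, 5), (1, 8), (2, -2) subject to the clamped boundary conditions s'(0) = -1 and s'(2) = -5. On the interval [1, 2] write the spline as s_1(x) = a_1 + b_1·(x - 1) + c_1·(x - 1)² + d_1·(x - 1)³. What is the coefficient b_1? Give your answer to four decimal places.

Put m_i = s'' at the i-th knot. Here h = (1, 1) and Δ = (3, -10), so the interior equations h_(i-1)·m_(i-1) + 2(h_(i-1)+h_i)·m_i + h_i·m_(i+1) = 6(Δ_i − Δ_(i-1)) read
  1·m_0 + 4·m_1 + 1·m_2 = 6(Δ_1 - Δ_0) = -78
Clamped end conditions give two more equations: 2h_0·m_0 + h_0·m_1 = 6(Δ_0 - s'(0)) = 24 and h_1·m_1 + 2h_1·m_2 = 6(s'(2) - Δ_1) = 30.
Forward elimination and back-substitution give m_0 = 59/2, m_1 = -35, m_2 = 65/2.
On [1, 2], with s_1(x) = a_1 + b_1·(x - 1) + c_1·(x - 1)² + d_1·(x - 1)³: c_1 = m_1/2 = -35/2, d_1 = (m_2 - m_1)/(6h_1) = 45/4, b_1 = Δ_1 - h_1(2m_1 + m_2)/6 = -15/4.

-3.7500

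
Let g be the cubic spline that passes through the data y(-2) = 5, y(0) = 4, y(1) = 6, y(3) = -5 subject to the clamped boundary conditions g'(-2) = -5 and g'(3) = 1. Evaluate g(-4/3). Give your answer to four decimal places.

2.7778

Put M_i = g'' at the i-th knot. Here h = (2, 1, 2) and Δ = (-1/2, 2, -11/2), so the interior equations h_(i-1)·M_(i-1) + 2(h_(i-1)+h_i)·M_i + h_i·M_(i+1) = 6(Δ_i − Δ_(i-1)) read
  2·M_0 + 6·M_1 + 1·M_2 = 6(Δ_1 - Δ_0) = 15
  1·M_1 + 6·M_2 + 2·M_3 = 6(Δ_2 - Δ_1) = -45
Clamped end conditions give two more equations: 2h_0·M_0 + h_0·M_1 = 6(Δ_0 - g'(-2)) = 27 and h_2·M_2 + 2h_2·M_3 = 6(g'(3) - Δ_2) = 39.
Hence M_0 = 21/4, M_1 = 3, M_2 = -27/2, M_3 = 33/2.
On [-2, 0], g(x) = 5 - 5·(x + 2) + 21/8·(x + 2)² - 3/16·(x + 2)³.
With (x + 2) = 2/3: g(-4/3) = 25/9.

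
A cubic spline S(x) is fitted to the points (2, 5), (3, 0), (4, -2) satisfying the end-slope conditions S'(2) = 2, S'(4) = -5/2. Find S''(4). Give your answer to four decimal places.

Let M_i = S''(x_i). Step sizes h_i = 1, 1; slopes of the chords Δ_i = (y_(i+1) - y_i)/h_i = -5, -2.
  1·M_0 + 4·M_1 + 1·M_2 = 6(Δ_1 - Δ_0) = 18
Clamped end conditions give two more equations: 2h_0·M_0 + h_0·M_1 = 6(Δ_0 - S'(2)) = -42 and h_1·M_1 + 2h_1·M_2 = 6(S'(4) - Δ_1) = -3.
Solving: M_0 = -111/4, M_1 = 27/2, M_2 = -33/4.

-8.2500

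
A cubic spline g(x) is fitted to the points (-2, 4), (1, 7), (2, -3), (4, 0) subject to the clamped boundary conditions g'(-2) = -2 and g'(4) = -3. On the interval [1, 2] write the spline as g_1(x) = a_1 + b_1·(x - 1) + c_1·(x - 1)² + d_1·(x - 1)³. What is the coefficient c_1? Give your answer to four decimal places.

Put M_i = g'' at the i-th knot. Here h = (3, 1, 2) and Δ = (1, -10, 3/2), so the interior equations h_(i-1)·M_(i-1) + 2(h_(i-1)+h_i)·M_i + h_i·M_(i+1) = 6(Δ_i − Δ_(i-1)) read
  3·M_0 + 8·M_1 + 1·M_2 = 6(Δ_1 - Δ_0) = -66
  1·M_1 + 6·M_2 + 2·M_3 = 6(Δ_2 - Δ_1) = 69
Clamped end conditions give two more equations: 2h_0·M_0 + h_0·M_1 = 6(Δ_0 - g'(-2)) = 18 and h_2·M_2 + 2h_2·M_3 = 6(g'(4) - Δ_2) = -27.
Forward elimination and back-substitution give M_0 = 431/42, M_1 = -305/21, M_2 = 815/42, M_3 = -691/42.
On [1, 2], with g_1(x) = a_1 + b_1·(x - 1) + c_1·(x - 1)² + d_1·(x - 1)³: c_1 = M_1/2 = -305/42, d_1 = (M_2 - M_1)/(6h_1) = 475/84, b_1 = Δ_1 - h_1(2M_1 + M_2)/6 = -235/28.

-7.2619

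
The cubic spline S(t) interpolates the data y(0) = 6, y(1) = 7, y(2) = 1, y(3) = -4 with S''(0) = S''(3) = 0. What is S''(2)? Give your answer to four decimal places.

4.4000

Let m_i = S''(x_i). Step sizes h_i = 1, 1, 1; slopes of the chords Δ_i = (y_(i+1) - y_i)/h_i = 1, -6, -5.
  1·m_0 + 4·m_1 + 1·m_2 = 6(Δ_1 - Δ_0) = -42
  1·m_1 + 4·m_2 + 1·m_3 = 6(Δ_2 - Δ_1) = 6
Natural end conditions: m_0 = m_3 = 0.
Solving the tridiagonal system: m_0 = 0, m_1 = -58/5, m_2 = 22/5, m_3 = 0.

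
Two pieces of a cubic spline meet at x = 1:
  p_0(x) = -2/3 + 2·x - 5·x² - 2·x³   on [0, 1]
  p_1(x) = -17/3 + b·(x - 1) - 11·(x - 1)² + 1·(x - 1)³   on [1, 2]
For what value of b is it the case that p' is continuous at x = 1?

-14

p_0'(x) = 2 - 10·x - 6·x², so p_0'(1) = -14. On the right, p_1'(1) = b, so b = -14.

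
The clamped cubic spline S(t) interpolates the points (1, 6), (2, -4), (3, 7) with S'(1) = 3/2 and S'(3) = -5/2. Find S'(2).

Write M_i for S''(x_i). With h_i = 1, 1 and divided differences Δ_i = -10, 11, the continuity of S' gives the tridiagonal system
  1·M_0 + 4·M_1 + 1·M_2 = 6(Δ_1 - Δ_0) = 126
Clamped end conditions give two more equations: 2h_0·M_0 + h_0·M_1 = 6(Δ_0 - S'(1)) = -69 and h_1·M_1 + 2h_1·M_2 = 6(S'(3) - Δ_1) = -81.
Solving the tridiagonal system: M_0 = -68, M_1 = 67, M_2 = -74.
On [2, 3], S'(t) = b_1 + 2c_1·(t - 2) + 3d_1·(t - 2)² with b_1 = Δ_1 - h_1(2M_1 + M_2)/6 = 1, c_1 = M_1/2 = 67/2, d_1 = (M_2 - M_1)/(6h_1) = -47/2. So S'(2) = 1.

1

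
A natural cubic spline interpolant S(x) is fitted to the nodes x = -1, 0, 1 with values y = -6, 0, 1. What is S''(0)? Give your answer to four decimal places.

-7.5000

Put m_i = S'' at the i-th knot. Here h = (1, 1) and Δ = (6, 1), so the interior equations h_(i-1)·m_(i-1) + 2(h_(i-1)+h_i)·m_i + h_i·m_(i+1) = 6(Δ_i − Δ_(i-1)) read
  1·m_0 + 4·m_1 + 1·m_2 = 6(Δ_1 - Δ_0) = -30
Natural end conditions: m_0 = m_2 = 0.
Hence m_0 = 0, m_1 = -15/2, m_2 = 0.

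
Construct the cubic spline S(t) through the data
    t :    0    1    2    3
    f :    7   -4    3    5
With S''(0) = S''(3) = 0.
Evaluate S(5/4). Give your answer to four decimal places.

Put σ_i = S'' at the i-th knot. Here h = (1, 1, 1) and Δ = (-11, 7, 2), so the interior equations h_(i-1)·σ_(i-1) + 2(h_(i-1)+h_i)·σ_i + h_i·σ_(i+1) = 6(Δ_i − Δ_(i-1)) read
  1·σ_0 + 4·σ_1 + 1·σ_2 = 6(Δ_1 - Δ_0) = 108
  1·σ_1 + 4·σ_2 + 1·σ_3 = 6(Δ_2 - Δ_1) = -30
Natural end conditions: σ_0 = σ_3 = 0.
Hence σ_0 = 0, σ_1 = 154/5, σ_2 = -76/5, σ_3 = 0.
On [1, 2], S(t) = -4 - 11/15·(t - 1) + 77/5·(t - 1)² - 23/3·(t - 1)³.
With (t - 1) = 1/4: S(5/4) = -1069/320.

-3.3406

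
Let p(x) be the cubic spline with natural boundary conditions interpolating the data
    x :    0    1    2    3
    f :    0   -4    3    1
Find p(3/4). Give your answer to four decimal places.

Put σ_i = p'' at the i-th knot. Here h = (1, 1, 1) and Δ = (-4, 7, -2), so the interior equations h_(i-1)·σ_(i-1) + 2(h_(i-1)+h_i)·σ_i + h_i·σ_(i+1) = 6(Δ_i − Δ_(i-1)) read
  1·σ_0 + 4·σ_1 + 1·σ_2 = 6(Δ_1 - Δ_0) = 66
  1·σ_1 + 4·σ_2 + 1·σ_3 = 6(Δ_2 - Δ_1) = -54
Natural end conditions: σ_0 = σ_3 = 0.
Solving: σ_0 = 0, σ_1 = 106/5, σ_2 = -94/5, σ_3 = 0.
On [0, 1], p(x) = 0 - 113/15·x + 0·x² + 53/15·x³.
With x = 3/4: p(3/4) = -1331/320.

-4.1594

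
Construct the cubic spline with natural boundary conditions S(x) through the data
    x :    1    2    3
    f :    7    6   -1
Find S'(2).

-4

Let σ_i = S''(x_i). Step sizes h_i = 1, 1; slopes of the chords Δ_i = (y_(i+1) - y_i)/h_i = -1, -7.
  1·σ_0 + 4·σ_1 + 1·σ_2 = 6(Δ_1 - Δ_0) = -36
Natural end conditions: σ_0 = σ_2 = 0.
Solving: σ_0 = 0, σ_1 = -9, σ_2 = 0.
On [2, 3], S'(x) = b_1 + 2c_1·(x - 2) + 3d_1·(x - 2)² with b_1 = Δ_1 - h_1(2σ_1 + σ_2)/6 = -4, c_1 = σ_1/2 = -9/2, d_1 = (σ_2 - σ_1)/(6h_1) = 3/2. So S'(2) = -4.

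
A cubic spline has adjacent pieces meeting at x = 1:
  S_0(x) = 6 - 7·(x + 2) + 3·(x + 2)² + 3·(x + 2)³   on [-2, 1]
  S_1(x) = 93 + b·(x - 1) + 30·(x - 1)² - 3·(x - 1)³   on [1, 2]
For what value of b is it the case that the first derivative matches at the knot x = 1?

S_0'(x) = -7 + 6·(x + 2) + 9·(x + 2)², so S_0'(1) = 92. On the right, S_1'(1) = b, so b = 92.

92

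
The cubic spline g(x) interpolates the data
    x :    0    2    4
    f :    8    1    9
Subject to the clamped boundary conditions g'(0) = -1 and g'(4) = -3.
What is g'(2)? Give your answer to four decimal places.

1.3750

Let σ_i = g''(x_i). Step sizes h_i = 2, 2; slopes of the chords Δ_i = (y_(i+1) - y_i)/h_i = -7/2, 4.
  2·σ_0 + 8·σ_1 + 2·σ_2 = 6(Δ_1 - Δ_0) = 45
Clamped end conditions give two more equations: 2h_0·σ_0 + h_0·σ_1 = 6(Δ_0 - g'(0)) = -15 and h_1·σ_1 + 2h_1·σ_2 = 6(g'(4) - Δ_1) = -42.
Solving the tridiagonal system: σ_0 = -79/8, σ_1 = 49/4, σ_2 = -133/8.
On [2, 4], g'(x) = b_1 + 2c_1·(x - 2) + 3d_1·(x - 2)² with b_1 = Δ_1 - h_1(2σ_1 + σ_2)/6 = 11/8, c_1 = σ_1/2 = 49/8, d_1 = (σ_2 - σ_1)/(6h_1) = -77/32. So g'(2) = 11/8.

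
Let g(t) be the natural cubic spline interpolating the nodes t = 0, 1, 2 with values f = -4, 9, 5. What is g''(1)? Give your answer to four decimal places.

Let m_i = g''(x_i). Step sizes h_i = 1, 1; slopes of the chords Δ_i = (y_(i+1) - y_i)/h_i = 13, -4.
  1·m_0 + 4·m_1 + 1·m_2 = 6(Δ_1 - Δ_0) = -102
Natural end conditions: m_0 = m_2 = 0.
Solving the tridiagonal system: m_0 = 0, m_1 = -51/2, m_2 = 0.

-25.5000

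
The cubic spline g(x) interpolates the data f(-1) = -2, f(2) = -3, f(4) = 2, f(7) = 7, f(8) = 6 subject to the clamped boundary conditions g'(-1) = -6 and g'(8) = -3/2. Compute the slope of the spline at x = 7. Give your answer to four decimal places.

Put M_i = g'' at the i-th knot. Here h = (3, 2, 3, 1) and Δ = (-1/3, 5/2, 5/3, -1), so the interior equations h_(i-1)·M_(i-1) + 2(h_(i-1)+h_i)·M_i + h_i·M_(i+1) = 6(Δ_i − Δ_(i-1)) read
  3·M_0 + 10·M_1 + 2·M_2 = 6(Δ_1 - Δ_0) = 17
  2·M_1 + 10·M_2 + 3·M_3 = 6(Δ_2 - Δ_1) = -5
  3·M_2 + 8·M_3 + 1·M_4 = 6(Δ_3 - Δ_2) = -16
Clamped end conditions give two more equations: 2h_0·M_0 + h_0·M_1 = 6(Δ_0 - g'(-1)) = 34 and h_3·M_3 + 2h_3·M_4 = 6(g'(8) - Δ_3) = -3.
Hence M_0 = 335/59, M_1 = -4/177, M_2 = 17/177, M_3 = -349/177, M_4 = -91/177.
On [7, 8], g'(x) = b_3 + 2c_3·(x - 7) + 3d_3·(x - 7)² with b_3 = Δ_3 - h_3(2M_3 + M_4)/6 = -91/354, c_3 = M_3/2 = -349/354, d_3 = (M_4 - M_3)/(6h_3) = 43/177. So g'(7) = -91/354.

-0.2571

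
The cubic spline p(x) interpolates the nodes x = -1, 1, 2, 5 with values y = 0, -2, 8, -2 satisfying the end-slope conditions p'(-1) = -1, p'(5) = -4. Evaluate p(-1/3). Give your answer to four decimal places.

Let σ_i = p''(x_i). Step sizes h_i = 2, 1, 3; slopes of the chords Δ_i = (y_(i+1) - y_i)/h_i = -1, 10, -10/3.
  2·σ_0 + 6·σ_1 + 1·σ_2 = 6(Δ_1 - Δ_0) = 66
  1·σ_1 + 8·σ_2 + 3·σ_3 = 6(Δ_2 - Δ_1) = -80
Clamped end conditions give two more equations: 2h_0·σ_0 + h_0·σ_1 = 6(Δ_0 - p'(-1)) = 0 and h_2·σ_2 + 2h_2·σ_3 = 6(p'(5) - Δ_2) = -4.
Forward elimination and back-substitution give σ_0 = -169/21, σ_1 = 338/21, σ_2 = -304/21, σ_3 = 46/7.
On [-1, 1], p(x) = 0 - 1·(x + 1) - 169/42·(x + 1)² + 169/84·(x + 1)³.
With (x + 1) = 2/3: p(-1/3) = -1054/567.

-1.8589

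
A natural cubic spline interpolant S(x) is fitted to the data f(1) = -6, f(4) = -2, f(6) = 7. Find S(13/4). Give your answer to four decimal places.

Put σ_i = S'' at the i-th knot. Here h = (3, 2) and Δ = (4/3, 9/2), so the interior equations h_(i-1)·σ_(i-1) + 2(h_(i-1)+h_i)·σ_i + h_i·σ_(i+1) = 6(Δ_i − Δ_(i-1)) read
  3·σ_0 + 10·σ_1 + 2·σ_2 = 6(Δ_1 - Δ_0) = 19
Natural end conditions: σ_0 = σ_2 = 0.
Solving the tridiagonal system: σ_0 = 0, σ_1 = 19/10, σ_2 = 0.
On [1, 4], S(x) = -6 + 23/60·(x - 1) + 0·(x - 1)² + 19/180·(x - 1)³.
With (x - 1) = 9/4: S(13/4) = -5037/1280.

-3.9352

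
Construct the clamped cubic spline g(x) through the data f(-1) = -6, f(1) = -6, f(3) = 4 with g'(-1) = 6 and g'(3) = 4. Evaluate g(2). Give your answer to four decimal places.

Put m_i = g'' at the i-th knot. Here h = (2, 2) and Δ = (0, 5), so the interior equations h_(i-1)·m_(i-1) + 2(h_(i-1)+h_i)·m_i + h_i·m_(i+1) = 6(Δ_i − Δ_(i-1)) read
  2·m_0 + 8·m_1 + 2·m_2 = 6(Δ_1 - Δ_0) = 30
Clamped end conditions give two more equations: 2h_0·m_0 + h_0·m_1 = 6(Δ_0 - g'(-1)) = -36 and h_1·m_1 + 2h_1·m_2 = 6(g'(3) - Δ_1) = -6.
Solving the tridiagonal system: m_0 = -53/4, m_1 = 17/2, m_2 = -23/4.
On [1, 3], g(x) = -6 + 5/4·(x - 1) + 17/4·(x - 1)² - 19/16·(x - 1)³.
With (x - 1) = 1: g(2) = -27/16.

-1.6875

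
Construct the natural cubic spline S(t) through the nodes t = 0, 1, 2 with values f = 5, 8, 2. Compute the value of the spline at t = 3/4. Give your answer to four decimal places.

Let M_i = S''(x_i). Step sizes h_i = 1, 1; slopes of the chords Δ_i = (y_(i+1) - y_i)/h_i = 3, -6.
  1·M_0 + 4·M_1 + 1·M_2 = 6(Δ_1 - Δ_0) = -54
Natural end conditions: M_0 = M_2 = 0.
Solving the tridiagonal system: M_0 = 0, M_1 = -27/2, M_2 = 0.
On [0, 1], S(t) = 5 + 21/4·t + 0·t² - 9/4·t³.
With t = 3/4: S(3/4) = 2045/256.

7.9883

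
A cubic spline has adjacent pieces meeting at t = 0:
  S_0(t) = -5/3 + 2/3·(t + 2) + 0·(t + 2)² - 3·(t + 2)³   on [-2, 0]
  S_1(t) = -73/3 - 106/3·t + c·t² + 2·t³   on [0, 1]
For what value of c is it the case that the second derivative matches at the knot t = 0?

-18

S_0''(t) = 0 - 18·(t + 2), so S_0''(0) = -36. On the right, S_1''(0) = 2c, so c = -18.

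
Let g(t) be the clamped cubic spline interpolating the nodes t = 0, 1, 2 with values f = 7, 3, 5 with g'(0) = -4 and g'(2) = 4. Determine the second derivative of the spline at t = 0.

Let M_i = g''(x_i). Step sizes h_i = 1, 1; slopes of the chords Δ_i = (y_(i+1) - y_i)/h_i = -4, 2.
  1·M_0 + 4·M_1 + 1·M_2 = 6(Δ_1 - Δ_0) = 36
Clamped end conditions give two more equations: 2h_0·M_0 + h_0·M_1 = 6(Δ_0 - g'(0)) = 0 and h_1·M_1 + 2h_1·M_2 = 6(g'(2) - Δ_1) = 12.
Solving the tridiagonal system: M_0 = -5, M_1 = 10, M_2 = 1.

-5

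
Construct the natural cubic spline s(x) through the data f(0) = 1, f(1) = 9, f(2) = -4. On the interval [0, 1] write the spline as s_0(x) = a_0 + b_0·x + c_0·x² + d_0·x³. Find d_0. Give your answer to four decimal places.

Write σ_i for s''(x_i). With h_i = 1, 1 and divided differences Δ_i = 8, -13, the continuity of s' gives the tridiagonal system
  1·σ_0 + 4·σ_1 + 1·σ_2 = 6(Δ_1 - Δ_0) = -126
Natural end conditions: σ_0 = σ_2 = 0.
Solving: σ_0 = 0, σ_1 = -63/2, σ_2 = 0.
On [0, 1], with s_0(x) = a_0 + b_0·x + c_0·x² + d_0·x³: c_0 = σ_0/2 = 0, d_0 = (σ_1 - σ_0)/(6h_0) = -21/4, b_0 = Δ_0 - h_0(2σ_0 + σ_1)/6 = 53/4.

-5.2500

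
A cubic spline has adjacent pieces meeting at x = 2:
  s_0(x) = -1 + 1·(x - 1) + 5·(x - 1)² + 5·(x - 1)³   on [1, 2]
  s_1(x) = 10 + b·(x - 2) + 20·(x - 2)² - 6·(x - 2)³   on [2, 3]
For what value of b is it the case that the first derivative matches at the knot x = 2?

26

s_0'(x) = 1 + 10·(x - 1) + 15·(x - 1)², so s_0'(2) = 26. On the right, s_1'(2) = b, so b = 26.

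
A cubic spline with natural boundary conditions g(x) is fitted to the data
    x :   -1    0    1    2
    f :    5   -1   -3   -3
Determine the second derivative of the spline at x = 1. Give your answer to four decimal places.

1.6000

Put M_i = g'' at the i-th knot. Here h = (1, 1, 1) and Δ = (-6, -2, 0), so the interior equations h_(i-1)·M_(i-1) + 2(h_(i-1)+h_i)·M_i + h_i·M_(i+1) = 6(Δ_i − Δ_(i-1)) read
  1·M_0 + 4·M_1 + 1·M_2 = 6(Δ_1 - Δ_0) = 24
  1·M_1 + 4·M_2 + 1·M_3 = 6(Δ_2 - Δ_1) = 12
Natural end conditions: M_0 = M_3 = 0.
Solving: M_0 = 0, M_1 = 28/5, M_2 = 8/5, M_3 = 0.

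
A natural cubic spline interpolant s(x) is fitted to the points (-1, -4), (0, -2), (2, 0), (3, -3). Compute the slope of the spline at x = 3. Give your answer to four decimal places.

-3.6875

Write M_i for s''(x_i). With h_i = 1, 2, 1 and divided differences Δ_i = 2, 1, -3, the continuity of s' gives the tridiagonal system
  1·M_0 + 6·M_1 + 2·M_2 = 6(Δ_1 - Δ_0) = -6
  2·M_1 + 6·M_2 + 1·M_3 = 6(Δ_2 - Δ_1) = -24
Natural end conditions: M_0 = M_3 = 0.
Solving the tridiagonal system: M_0 = 0, M_1 = 3/8, M_2 = -33/8, M_3 = 0.
On [2, 3], s'(x) = b_2 + 2c_2·(x - 2) + 3d_2·(x - 2)² with b_2 = Δ_2 - h_2(2M_2 + M_3)/6 = -13/8, c_2 = M_2/2 = -33/16, d_2 = (M_3 - M_2)/(6h_2) = 11/16. So s'(3) = -59/16.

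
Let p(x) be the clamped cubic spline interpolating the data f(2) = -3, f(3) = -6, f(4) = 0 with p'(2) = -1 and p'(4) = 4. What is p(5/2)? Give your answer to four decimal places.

With m_i denoting the second derivative at x_i, h_i = 1, 1, and Δ_i = (y_(i+1) − y_i)/h_i = -3, 6:
  1·m_0 + 4·m_1 + 1·m_2 = 6(Δ_1 - Δ_0) = 54
Clamped end conditions give two more equations: 2h_0·m_0 + h_0·m_1 = 6(Δ_0 - p'(2)) = -12 and h_1·m_1 + 2h_1·m_2 = 6(p'(4) - Δ_1) = -12.
Forward elimination and back-substitution give m_0 = -17, m_1 = 22, m_2 = -17.
On [2, 3], p(x) = -3 - 1·(x - 2) - 17/2·(x - 2)² + 13/2·(x - 2)³.
With (x - 2) = 1/2: p(5/2) = -77/16.

-4.8125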